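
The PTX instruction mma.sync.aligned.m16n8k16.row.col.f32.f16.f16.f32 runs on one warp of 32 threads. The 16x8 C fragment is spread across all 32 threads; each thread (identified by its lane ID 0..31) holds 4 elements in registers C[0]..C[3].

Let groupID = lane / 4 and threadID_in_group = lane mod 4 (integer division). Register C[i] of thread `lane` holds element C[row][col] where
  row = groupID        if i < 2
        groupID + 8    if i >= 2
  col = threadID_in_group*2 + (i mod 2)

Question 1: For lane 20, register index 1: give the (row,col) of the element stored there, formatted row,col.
lane 20=>20/4=5, 20 mod 4=0
i=1  r:5+0=>5  c:2·0+1=>1

5,1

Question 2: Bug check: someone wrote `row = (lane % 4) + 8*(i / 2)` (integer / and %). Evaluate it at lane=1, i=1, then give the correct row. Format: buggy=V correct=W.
buggy=1 correct=0

`(lane % 4) + 8*(i / 2)`[1,1]->1
lane 1->1/4=0, 1 mod 4=1
i=1  r:0+0->0  c:2·1+1->3
row: 1 vs 0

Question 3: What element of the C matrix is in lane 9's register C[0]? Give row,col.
lane 9: gr=2 (9/4), th=1 (9%4)
i=0: r=2+0=2, c=1*2+0=2

2,2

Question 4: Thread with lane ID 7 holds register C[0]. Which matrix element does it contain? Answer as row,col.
1,6

lane 7: grp=1 (7/4), tig=3 (7%4)
i=0: r=1+0=1, c=3*2+0=6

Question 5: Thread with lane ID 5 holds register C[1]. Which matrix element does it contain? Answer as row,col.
1,3

5: grp=1,tig=1
[1] (1+0,1*2+1) = (1,3)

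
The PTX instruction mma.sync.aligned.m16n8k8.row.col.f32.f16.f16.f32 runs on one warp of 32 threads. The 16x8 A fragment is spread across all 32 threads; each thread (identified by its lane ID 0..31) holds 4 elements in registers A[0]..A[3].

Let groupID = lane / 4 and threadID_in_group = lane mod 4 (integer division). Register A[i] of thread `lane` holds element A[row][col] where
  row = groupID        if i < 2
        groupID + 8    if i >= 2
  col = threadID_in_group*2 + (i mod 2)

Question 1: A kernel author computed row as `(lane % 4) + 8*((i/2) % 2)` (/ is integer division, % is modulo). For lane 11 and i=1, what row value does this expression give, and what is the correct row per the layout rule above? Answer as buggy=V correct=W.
buggy=3 correct=2

`(lane % 4) + 8*((i/2) % 2)`[11,1]→3
lane 11→11/4=2, 11 mod 4=3
i=1  r:2+0→2  c:2·3+1→7
row: 3 vs 2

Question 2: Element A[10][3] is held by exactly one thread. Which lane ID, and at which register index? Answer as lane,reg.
r=10->g=2,rb=1  c=3->t=1,b0=1
L=2*4+1=9  i=1*2+1=3

9,3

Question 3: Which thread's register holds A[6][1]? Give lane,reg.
r: 6->gid=6,r8=0  c: 1->tid=0,i&1=1
L=6*4+0=24  i=0*2+1=1

24,1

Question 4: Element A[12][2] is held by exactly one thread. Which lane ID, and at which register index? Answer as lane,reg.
17,2

r:12=>grp=4,rB=1  c:2=>tig=1,lo=0
L=4*4+1=17  i=1*2+0=2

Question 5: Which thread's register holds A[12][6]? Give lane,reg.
r: 12->gid=4,r8=1  c: 6->tid=3,i&1=0
L=4*4+3=19  i=1*2+0=2

19,2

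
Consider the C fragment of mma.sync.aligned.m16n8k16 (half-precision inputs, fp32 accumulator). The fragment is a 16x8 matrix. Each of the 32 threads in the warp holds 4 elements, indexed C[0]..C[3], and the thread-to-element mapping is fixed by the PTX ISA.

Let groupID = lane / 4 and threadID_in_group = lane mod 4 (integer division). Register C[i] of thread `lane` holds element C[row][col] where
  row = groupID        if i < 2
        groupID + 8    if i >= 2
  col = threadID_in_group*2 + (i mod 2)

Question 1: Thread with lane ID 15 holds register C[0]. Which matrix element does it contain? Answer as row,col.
3,6

lane 15: gid=3 (15/4), tid=3 (15%4)
i=0: r=3+0=3, c=3*2+0=6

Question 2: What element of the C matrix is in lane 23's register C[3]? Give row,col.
23: g=5,t=3
[3] (5+8,3*2+1) = (13,7)

13,7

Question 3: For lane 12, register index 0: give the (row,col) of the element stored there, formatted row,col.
L=12→G=12>>2=3, T=12&3=0
[0]→row 3+0=3  col 0·2+0=0

3,0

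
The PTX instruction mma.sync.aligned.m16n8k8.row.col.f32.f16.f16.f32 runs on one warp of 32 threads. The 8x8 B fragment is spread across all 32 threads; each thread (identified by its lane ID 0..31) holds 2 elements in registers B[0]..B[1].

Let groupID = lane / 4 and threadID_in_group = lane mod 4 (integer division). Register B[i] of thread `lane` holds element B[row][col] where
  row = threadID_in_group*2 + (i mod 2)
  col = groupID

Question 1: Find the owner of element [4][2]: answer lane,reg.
c=2→G=2  r=4→T=2,p=0
L=2*4+2=10  i=0=0

10,0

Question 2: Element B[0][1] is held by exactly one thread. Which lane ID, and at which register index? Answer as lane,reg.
4,0

c=1→G=1  r=0→T=0,p=0
L=1*4+0=4  i=0=0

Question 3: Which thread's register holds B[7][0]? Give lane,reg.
c: 0->gid=0  r: 7->tid=3,i&1=1
L=0*4+3=3  i=1=1

3,1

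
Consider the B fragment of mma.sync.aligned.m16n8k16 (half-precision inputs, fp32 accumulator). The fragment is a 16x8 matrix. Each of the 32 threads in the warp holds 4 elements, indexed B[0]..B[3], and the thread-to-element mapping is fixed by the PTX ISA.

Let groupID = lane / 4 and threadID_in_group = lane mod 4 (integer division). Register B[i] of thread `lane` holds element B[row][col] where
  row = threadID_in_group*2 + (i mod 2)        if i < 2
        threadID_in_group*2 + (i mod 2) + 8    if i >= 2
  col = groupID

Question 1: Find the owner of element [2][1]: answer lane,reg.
5,0

c=1⇒gr=1  r=2⇒Rb=0,th=1,odd=0
L=1*4+1=5  i=0*2+0=0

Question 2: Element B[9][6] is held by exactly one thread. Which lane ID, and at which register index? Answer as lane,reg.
c=6⇒gr=6  r=9⇒Rb=1,th=0,odd=1
L=6*4+0=24  i=1*2+1=3

24,3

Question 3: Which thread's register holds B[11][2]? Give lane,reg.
c: 2->gid=2  r: 11->r8=1,tid=1,i&1=1
L=2*4+1=9  i=1*2+1=3

9,3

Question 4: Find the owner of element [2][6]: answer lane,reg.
c=6→G=6  r=2→rhi=0,T=1,p=0
L=6*4+1=25  i=0*2+0=0

25,0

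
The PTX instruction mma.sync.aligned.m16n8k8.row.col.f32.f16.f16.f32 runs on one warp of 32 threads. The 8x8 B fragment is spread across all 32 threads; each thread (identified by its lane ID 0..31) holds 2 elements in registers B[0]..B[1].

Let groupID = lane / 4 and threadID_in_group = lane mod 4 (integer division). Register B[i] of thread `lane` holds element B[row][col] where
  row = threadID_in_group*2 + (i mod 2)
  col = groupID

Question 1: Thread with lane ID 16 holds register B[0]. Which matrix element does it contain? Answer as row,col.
lane 16: gr=4 (16/4), th=0 (16%4)
i=0: r=0*2+0=0, c=gr=4

0,4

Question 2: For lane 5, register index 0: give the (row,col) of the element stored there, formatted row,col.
5: gr=1,th=1
[0] (1*2+0,1) = (2,1)

2,1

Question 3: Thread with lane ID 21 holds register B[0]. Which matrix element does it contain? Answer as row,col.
2,5

21: G=5,T=1
[0] (1*2+0,5) = (2,5)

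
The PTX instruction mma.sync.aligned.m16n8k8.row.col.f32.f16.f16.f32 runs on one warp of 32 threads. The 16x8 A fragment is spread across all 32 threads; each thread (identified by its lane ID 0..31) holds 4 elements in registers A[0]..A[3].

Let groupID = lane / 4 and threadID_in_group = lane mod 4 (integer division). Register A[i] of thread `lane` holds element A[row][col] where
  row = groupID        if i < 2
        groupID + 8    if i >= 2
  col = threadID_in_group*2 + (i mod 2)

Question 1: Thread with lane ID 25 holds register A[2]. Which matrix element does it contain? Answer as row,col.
lane 25=>25/4=6, 25 mod 4=1
i=2  r:6+8=>14  c:2·1+0=>2

14,2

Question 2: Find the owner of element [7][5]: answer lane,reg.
30,1

r=7->g=7,rb=0  c=5->t=2,b0=1
L=7*4+2=30  i=0*2+1=1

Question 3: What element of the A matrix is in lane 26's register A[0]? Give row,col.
26: g=6,t=2
[0] (6+0,2*2+0) = (6,4)

6,4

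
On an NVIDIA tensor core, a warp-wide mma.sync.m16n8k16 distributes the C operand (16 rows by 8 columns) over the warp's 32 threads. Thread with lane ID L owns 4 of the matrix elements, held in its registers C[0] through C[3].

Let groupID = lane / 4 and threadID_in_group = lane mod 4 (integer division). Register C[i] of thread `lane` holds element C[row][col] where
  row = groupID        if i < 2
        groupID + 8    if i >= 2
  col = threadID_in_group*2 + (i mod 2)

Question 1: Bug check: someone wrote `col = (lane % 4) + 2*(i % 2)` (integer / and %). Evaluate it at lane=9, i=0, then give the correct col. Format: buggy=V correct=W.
`(lane % 4) + 2*(i % 2)`[9,0]=>1
lane 9: grp=2 (9/4), tig=1 (9%4)
i=0: r=2+0=2, c=1*2+0=2
col: 1 vs 2

buggy=1 correct=2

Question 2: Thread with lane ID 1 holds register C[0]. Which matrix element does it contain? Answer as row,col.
0,2

lane 1->1/4=0, 1 mod 4=1
i=0  r:0+0->0  c:2·1+0->2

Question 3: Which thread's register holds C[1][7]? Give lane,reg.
7,1

r=1→G=1,rhi=0  c=7→T=3,p=1
L=1*4+3=7  i=0*2+1=1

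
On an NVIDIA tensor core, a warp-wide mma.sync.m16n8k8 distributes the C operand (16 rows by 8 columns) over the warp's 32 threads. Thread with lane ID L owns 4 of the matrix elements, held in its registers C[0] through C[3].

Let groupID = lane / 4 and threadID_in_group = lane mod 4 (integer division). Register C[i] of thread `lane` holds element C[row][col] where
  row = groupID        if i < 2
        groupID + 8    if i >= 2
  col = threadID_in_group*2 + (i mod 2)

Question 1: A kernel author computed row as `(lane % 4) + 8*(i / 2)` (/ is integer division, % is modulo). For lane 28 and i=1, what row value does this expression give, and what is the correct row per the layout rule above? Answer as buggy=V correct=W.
buggy=0 correct=7

`(lane % 4) + 8*(i / 2)`[28,1]->0
28: g=7,t=0
[1] (7+0,0*2+1) = (7,1)
row: 0 vs 7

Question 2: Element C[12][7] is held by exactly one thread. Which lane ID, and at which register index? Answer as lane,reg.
r=12→G=4,rhi=1  c=7→T=3,p=1
L=4*4+3=19  i=1*2+1=3

19,3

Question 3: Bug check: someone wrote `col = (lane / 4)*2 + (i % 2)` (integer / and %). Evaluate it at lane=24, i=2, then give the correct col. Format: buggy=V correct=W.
buggy=12 correct=0

`(lane / 4)*2 + (i % 2)`[24,2]=>12
lane 24=>24/4=6, 24 mod 4=0
i=2  r:6+8=>14  c:2·0+0=>0
col: 12 vs 0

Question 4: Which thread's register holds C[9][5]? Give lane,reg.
6,3

r=9→G=1,rhi=1  c=5→T=2,p=1
L=1*4+2=6  i=1*2+1=3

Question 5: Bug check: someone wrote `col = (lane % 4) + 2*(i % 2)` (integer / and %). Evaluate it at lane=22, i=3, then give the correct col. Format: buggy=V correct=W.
`(lane % 4) + 2*(i % 2)`[22,3]→4
L=22→G=22>>2=5, T=22&3=2
[3]→row 5+8=13  col 2·2+1=5
col: 4 vs 5

buggy=4 correct=5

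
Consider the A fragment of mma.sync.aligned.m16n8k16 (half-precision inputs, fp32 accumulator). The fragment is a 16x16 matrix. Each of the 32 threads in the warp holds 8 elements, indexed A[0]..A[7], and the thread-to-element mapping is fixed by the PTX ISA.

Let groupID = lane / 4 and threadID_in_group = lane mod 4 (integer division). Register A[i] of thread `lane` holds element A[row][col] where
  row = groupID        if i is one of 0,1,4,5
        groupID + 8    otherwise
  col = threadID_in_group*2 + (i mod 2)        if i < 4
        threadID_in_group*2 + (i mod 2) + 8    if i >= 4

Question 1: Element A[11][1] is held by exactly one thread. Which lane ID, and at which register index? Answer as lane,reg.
r=11⇒gr=3,Rb=1  c=1⇒Cb=0,th=0,odd=1
L=3*4+0=12  i=0*4+1*2+1=3

12,3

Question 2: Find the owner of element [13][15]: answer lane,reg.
r=13→G=5,rhi=1  c=15→chi=1,T=3,p=1
L=5*4+3=23  i=1*4+1*2+1=7

23,7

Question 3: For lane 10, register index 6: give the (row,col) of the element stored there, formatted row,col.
10,12

lane 10: grp=2 (10/4), tig=2 (10%4)
i=6: r=2+8=10, c=2*2+0+8=12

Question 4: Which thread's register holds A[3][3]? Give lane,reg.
r: 3->gid=3,r8=0  c: 3->c8=0,tid=1,i&1=1
L=3*4+1=13  i=0*4+0*2+1=1

13,1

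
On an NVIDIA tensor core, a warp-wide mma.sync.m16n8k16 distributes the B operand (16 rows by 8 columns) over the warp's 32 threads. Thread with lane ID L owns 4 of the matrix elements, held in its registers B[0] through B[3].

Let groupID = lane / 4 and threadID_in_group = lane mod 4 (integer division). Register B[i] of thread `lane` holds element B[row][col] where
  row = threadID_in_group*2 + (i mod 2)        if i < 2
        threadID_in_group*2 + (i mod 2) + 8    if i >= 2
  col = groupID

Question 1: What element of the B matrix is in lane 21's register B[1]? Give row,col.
3,5

21: gr=5,th=1
[1] (1*2+1+0,5) = (3,5)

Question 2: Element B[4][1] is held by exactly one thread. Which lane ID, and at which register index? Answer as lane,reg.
6,0

c:1=>grp=1  r:4=>rB=0,tig=2,lo=0
L=1*4+2=6  i=0*2+0=0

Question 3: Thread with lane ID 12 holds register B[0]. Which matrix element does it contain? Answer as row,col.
lane 12: gr=3 (12/4), th=0 (12%4)
i=0: r=0*2+0+0=0, c=gr=3

0,3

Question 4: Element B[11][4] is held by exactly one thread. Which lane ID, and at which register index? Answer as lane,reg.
c=4→G=4  r=11→rhi=1,T=1,p=1
L=4*4+1=17  i=1*2+1=3

17,3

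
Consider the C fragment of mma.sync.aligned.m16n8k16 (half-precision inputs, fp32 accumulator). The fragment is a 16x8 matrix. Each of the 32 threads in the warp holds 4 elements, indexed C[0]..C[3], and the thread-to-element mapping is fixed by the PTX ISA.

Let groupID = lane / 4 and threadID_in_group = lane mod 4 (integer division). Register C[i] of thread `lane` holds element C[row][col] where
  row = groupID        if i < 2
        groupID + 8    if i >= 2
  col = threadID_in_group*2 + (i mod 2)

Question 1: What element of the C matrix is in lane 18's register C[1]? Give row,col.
L=18⇒gr=18>>2=4, th=18&3=2
[1]⇒row 4+0=4  col 2·2+1=5

4,5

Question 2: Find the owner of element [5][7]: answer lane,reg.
23,1

r: 5->gid=5,r8=0  c: 7->tid=3,i&1=1
L=5*4+3=23  i=0*2+1=1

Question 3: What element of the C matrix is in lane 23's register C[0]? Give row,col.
L=23->gid=23>>2=5, tid=23&3=3
[0]->row 5+0=5  col 3·2+0=6

5,6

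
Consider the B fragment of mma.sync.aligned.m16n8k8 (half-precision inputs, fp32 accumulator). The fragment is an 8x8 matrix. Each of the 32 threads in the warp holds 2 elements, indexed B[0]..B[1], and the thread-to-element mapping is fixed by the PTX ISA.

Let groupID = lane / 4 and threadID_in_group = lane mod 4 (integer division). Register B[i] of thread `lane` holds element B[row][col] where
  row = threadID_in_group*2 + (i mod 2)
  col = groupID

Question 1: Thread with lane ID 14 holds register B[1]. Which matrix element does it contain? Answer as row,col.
5,3

lane 14->14/4=3, 14 mod 4=2
i=1  r:2·2+1->5  c:3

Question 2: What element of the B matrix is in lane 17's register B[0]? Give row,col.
17: gr=4,th=1
[0] (1*2+0,4) = (2,4)

2,4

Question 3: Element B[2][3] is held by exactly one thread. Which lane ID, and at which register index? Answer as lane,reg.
13,0

c=3⇒gr=3  r=2⇒th=1,odd=0
L=3*4+1=13  i=0=0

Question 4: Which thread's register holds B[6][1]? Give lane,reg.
7,0

c:1=>grp=1  r:6=>tig=3,lo=0
L=1*4+3=7  i=0=0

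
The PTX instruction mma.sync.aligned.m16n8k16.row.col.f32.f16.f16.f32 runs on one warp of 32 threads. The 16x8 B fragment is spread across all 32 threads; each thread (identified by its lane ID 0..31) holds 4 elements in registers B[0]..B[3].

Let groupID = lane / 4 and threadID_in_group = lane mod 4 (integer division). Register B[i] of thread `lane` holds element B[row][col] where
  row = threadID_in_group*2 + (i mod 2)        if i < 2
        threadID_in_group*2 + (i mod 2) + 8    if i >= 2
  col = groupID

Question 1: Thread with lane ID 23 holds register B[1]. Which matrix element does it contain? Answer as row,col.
lane 23⇒23/4=5, 23 mod 4=3
i=1  r:2·3+1+0⇒7  c:5

7,5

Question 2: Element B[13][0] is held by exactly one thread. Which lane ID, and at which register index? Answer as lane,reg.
2,3

c=0⇒gr=0  r=13⇒Rb=1,th=2,odd=1
L=0*4+2=2  i=1*2+1=3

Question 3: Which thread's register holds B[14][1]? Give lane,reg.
7,2

c: 1->gid=1  r: 14->r8=1,tid=3,i&1=0
L=1*4+3=7  i=1*2+0=2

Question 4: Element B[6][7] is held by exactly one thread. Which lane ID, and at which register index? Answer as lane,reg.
31,0

c=7->g=7  r=6->rb=0,t=3,b0=0
L=7*4+3=31  i=0*2+0=0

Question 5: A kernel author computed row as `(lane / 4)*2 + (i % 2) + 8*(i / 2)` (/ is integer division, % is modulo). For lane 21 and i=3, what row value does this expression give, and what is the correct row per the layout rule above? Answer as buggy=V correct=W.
`(lane / 4)*2 + (i % 2) + 8*(i / 2)`[21,3]->19
L=21->gid=21>>2=5, tid=21&3=1
[3]->row 1·2+1+8=11  col gid=5
row: 19 vs 11

buggy=19 correct=11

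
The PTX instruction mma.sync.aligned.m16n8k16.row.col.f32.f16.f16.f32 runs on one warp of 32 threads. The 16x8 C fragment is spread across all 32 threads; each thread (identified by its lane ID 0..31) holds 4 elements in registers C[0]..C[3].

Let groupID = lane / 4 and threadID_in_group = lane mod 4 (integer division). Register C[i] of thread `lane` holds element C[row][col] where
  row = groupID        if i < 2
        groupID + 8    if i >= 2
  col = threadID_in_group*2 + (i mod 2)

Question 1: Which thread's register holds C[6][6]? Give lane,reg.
r=6->g=6,rb=0  c=6->t=3,b0=0
L=6*4+3=27  i=0*2+0=0

27,0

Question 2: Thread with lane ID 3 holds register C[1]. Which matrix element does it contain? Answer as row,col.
lane 3: G=0 (3/4), T=3 (3%4)
i=1: r=0+0=0, c=3*2+1=7

0,7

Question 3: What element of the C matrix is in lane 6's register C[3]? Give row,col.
lane 6->6/4=1, 6 mod 4=2
i=3  r:1+8->9  c:2·2+1->5

9,5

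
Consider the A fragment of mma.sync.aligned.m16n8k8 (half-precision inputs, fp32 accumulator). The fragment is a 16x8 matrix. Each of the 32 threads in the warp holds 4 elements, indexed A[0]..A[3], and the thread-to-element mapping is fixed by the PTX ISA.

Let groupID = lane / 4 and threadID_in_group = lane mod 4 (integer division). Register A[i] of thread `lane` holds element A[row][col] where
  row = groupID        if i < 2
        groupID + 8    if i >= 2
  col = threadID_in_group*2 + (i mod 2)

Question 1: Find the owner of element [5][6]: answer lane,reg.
23,0

r=5→G=5,rhi=0  c=6→T=3,p=0
L=5*4+3=23  i=0*2+0=0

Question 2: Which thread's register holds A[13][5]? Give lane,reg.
r:13=>grp=5,rB=1  c:5=>tig=2,lo=1
L=5*4+2=22  i=1*2+1=3

22,3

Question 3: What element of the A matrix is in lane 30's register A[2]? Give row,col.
15,4

lane 30→30/4=7, 30 mod 4=2
i=2  r:7+8→15  c:2·2+0→4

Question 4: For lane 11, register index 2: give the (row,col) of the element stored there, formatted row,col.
L=11=>grp=11>>2=2, tig=11&3=3
[2]=>row 2+8=10  col 3·2+0=6

10,6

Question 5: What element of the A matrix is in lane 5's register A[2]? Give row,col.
9,2

5: gr=1,th=1
[2] (1+8,1*2+0) = (9,2)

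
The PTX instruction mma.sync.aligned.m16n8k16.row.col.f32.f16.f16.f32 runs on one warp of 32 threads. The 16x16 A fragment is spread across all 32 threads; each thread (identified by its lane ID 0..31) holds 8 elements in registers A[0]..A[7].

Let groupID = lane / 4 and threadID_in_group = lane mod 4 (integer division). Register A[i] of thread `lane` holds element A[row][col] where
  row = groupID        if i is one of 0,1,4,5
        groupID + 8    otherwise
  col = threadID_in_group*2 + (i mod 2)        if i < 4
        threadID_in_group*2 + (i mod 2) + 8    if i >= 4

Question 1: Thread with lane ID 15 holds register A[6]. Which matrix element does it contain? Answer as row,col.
11,14

L=15⇒gr=15>>2=3, th=15&3=3
[6]⇒row 3+8=11  col 3·2+0+8=14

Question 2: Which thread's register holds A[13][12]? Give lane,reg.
r=13→G=5,rhi=1  c=12→chi=1,T=2,p=0
L=5*4+2=22  i=1*4+1*2+0=6

22,6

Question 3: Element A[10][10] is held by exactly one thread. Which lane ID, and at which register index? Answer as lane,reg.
9,6

r=10→G=2,rhi=1  c=10→chi=1,T=1,p=0
L=2*4+1=9  i=1*4+1*2+0=6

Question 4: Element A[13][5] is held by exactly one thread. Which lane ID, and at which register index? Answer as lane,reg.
22,3

r=13⇒gr=5,Rb=1  c=5⇒Cb=0,th=2,odd=1
L=5*4+2=22  i=0*4+1*2+1=3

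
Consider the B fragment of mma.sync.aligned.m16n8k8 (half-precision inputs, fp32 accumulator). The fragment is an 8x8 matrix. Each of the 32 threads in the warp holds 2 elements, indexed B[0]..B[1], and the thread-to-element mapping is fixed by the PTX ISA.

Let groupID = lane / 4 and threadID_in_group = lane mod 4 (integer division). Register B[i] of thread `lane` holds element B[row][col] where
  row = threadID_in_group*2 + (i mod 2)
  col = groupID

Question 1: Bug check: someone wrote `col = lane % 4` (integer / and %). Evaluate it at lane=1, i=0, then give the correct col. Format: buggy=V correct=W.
`lane % 4`[1,0]->1
lane 1->1/4=0, 1 mod 4=1
i=0  r:2·1+0->2  c:0
col: 1 vs 0

buggy=1 correct=0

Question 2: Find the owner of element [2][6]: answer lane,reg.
c=6⇒gr=6  r=2⇒th=1,odd=0
L=6*4+1=25  i=0=0

25,0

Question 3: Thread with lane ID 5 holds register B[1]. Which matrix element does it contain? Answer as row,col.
lane 5->5/4=1, 5 mod 4=1
i=1  r:2·1+1->3  c:1

3,1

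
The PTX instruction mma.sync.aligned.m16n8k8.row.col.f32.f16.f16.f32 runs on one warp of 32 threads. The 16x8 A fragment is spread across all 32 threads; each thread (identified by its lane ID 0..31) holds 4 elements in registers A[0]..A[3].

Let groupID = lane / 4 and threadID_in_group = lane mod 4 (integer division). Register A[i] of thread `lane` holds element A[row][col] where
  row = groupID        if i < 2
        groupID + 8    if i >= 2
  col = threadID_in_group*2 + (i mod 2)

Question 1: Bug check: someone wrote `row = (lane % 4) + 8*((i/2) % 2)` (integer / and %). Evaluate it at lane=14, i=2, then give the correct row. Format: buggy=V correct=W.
buggy=10 correct=11

`(lane % 4) + 8*((i/2) % 2)`[14,2]=>10
lane 14: grp=3 (14/4), tig=2 (14%4)
i=2: r=3+8=11, c=2*2+0=4
row: 10 vs 11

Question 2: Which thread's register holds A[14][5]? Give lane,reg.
r:14=>grp=6,rB=1  c:5=>tig=2,lo=1
L=6*4+2=26  i=1*2+1=3

26,3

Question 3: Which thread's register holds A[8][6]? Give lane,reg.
r=8→G=0,rhi=1  c=6→T=3,p=0
L=0*4+3=3  i=1*2+0=2

3,2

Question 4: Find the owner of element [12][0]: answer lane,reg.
r: 12->gid=4,r8=1  c: 0->tid=0,i&1=0
L=4*4+0=16  i=1*2+0=2

16,2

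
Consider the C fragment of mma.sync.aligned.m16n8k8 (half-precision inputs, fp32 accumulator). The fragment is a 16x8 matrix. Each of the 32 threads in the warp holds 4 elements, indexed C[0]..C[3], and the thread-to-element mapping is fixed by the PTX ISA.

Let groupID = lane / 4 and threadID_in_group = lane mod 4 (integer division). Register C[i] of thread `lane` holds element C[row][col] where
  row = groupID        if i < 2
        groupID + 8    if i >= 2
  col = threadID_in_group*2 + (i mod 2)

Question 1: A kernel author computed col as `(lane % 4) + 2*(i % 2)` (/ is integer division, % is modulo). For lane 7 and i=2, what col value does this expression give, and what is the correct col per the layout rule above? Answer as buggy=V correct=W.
`(lane % 4) + 2*(i % 2)`[7,2]->3
7: g=1,t=3
[2] (1+8,3*2+0) = (9,6)
col: 3 vs 6

buggy=3 correct=6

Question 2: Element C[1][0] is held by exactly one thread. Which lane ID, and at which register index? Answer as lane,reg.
r=1⇒gr=1,Rb=0  c=0⇒th=0,odd=0
L=1*4+0=4  i=0*2+0=0

4,0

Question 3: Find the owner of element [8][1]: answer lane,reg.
r=8⇒gr=0,Rb=1  c=1⇒th=0,odd=1
L=0*4+0=0  i=1*2+1=3

0,3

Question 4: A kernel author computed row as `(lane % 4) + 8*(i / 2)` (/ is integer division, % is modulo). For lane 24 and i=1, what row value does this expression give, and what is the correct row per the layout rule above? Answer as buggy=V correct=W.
buggy=0 correct=6

`(lane % 4) + 8*(i / 2)`[24,1]->0
L=24->g=24>>2=6, t=24&3=0
[1]->row 6+0=6  col 0·2+1=1
row: 0 vs 6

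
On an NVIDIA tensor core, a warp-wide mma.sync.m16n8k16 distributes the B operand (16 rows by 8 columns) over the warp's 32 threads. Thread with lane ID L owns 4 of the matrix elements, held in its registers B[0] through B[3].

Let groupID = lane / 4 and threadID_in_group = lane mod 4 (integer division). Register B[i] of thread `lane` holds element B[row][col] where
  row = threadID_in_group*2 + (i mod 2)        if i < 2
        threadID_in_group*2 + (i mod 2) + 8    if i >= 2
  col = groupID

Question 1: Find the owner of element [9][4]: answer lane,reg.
c: 4->gid=4  r: 9->r8=1,tid=0,i&1=1
L=4*4+0=16  i=1*2+1=3

16,3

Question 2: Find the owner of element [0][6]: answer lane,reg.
24,0

c: 6->gid=6  r: 0->r8=0,tid=0,i&1=0
L=6*4+0=24  i=0*2+0=0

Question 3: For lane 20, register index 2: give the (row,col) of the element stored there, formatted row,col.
lane 20: G=5 (20/4), T=0 (20%4)
i=2: r=0*2+0+8=8, c=G=5

8,5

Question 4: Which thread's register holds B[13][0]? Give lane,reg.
2,3

c=0->g=0  r=13->rb=1,t=2,b0=1
L=0*4+2=2  i=1*2+1=3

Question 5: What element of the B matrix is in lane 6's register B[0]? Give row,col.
4,1

L=6⇒gr=6>>2=1, th=6&3=2
[0]⇒row 2·2+0+0=4  col gr=1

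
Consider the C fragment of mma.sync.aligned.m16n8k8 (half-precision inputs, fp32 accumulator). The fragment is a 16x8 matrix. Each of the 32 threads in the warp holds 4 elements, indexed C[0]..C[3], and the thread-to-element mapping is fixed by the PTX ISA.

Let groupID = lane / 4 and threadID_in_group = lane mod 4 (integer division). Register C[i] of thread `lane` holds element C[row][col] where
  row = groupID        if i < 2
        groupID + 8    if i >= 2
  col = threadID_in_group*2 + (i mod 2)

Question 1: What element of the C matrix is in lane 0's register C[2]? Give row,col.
lane 0: g=0 (0/4), t=0 (0%4)
i=2: r=0+8=8, c=0*2+0=0

8,0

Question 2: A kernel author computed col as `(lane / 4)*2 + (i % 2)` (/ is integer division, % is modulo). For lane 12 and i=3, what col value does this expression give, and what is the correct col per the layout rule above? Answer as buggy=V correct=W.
buggy=7 correct=1

`(lane / 4)*2 + (i % 2)`[12,3]⇒7
lane 12⇒12/4=3, 12 mod 4=0
i=3  r:3+8⇒11  c:2·0+1⇒1
col: 7 vs 1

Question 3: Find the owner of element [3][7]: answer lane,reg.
r=3->g=3,rb=0  c=7->t=3,b0=1
L=3*4+3=15  i=0*2+1=1

15,1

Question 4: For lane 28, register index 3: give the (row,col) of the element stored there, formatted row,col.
lane 28⇒28/4=7, 28 mod 4=0
i=3  r:7+8⇒15  c:2·0+1⇒1

15,1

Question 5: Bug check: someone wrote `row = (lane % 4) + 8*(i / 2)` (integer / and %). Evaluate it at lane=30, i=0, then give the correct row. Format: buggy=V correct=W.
buggy=2 correct=7

`(lane % 4) + 8*(i / 2)`[30,0]→2
lane 30: G=7 (30/4), T=2 (30%4)
i=0: r=7+0=7, c=2*2+0=4
row: 2 vs 7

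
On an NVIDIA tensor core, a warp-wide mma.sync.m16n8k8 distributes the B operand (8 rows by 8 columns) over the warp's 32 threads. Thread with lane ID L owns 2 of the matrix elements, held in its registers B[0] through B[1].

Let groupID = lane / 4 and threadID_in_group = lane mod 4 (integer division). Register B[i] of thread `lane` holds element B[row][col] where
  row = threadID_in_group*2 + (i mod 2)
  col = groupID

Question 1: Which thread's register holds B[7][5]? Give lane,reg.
c=5->g=5  r=7->t=3,b0=1
L=5*4+3=23  i=1=1

23,1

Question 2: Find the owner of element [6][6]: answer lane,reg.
c:6=>grp=6  r:6=>tig=3,lo=0
L=6*4+3=27  i=0=0

27,0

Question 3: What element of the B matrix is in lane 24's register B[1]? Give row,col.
1,6

L=24⇒gr=24>>2=6, th=24&3=0
[1]⇒row 0·2+1=1  col gr=6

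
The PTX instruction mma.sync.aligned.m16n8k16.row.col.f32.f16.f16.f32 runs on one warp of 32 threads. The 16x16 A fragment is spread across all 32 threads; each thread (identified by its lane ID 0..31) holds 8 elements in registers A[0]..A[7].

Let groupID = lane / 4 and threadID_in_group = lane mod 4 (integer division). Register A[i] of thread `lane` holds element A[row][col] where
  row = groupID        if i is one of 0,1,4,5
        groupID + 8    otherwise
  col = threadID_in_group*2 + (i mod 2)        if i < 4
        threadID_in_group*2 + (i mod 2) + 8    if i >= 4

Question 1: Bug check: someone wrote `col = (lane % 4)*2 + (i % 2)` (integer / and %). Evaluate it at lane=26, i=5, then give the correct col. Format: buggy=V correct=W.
buggy=5 correct=13

`(lane % 4)*2 + (i % 2)`[26,5]→5
26: G=6,T=2
[5] (6+0,2*2+1+8) = (6,13)
col: 5 vs 13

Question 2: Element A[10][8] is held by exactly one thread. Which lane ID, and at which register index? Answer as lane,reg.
8,6

r=10⇒gr=2,Rb=1  c=8⇒Cb=1,th=0,odd=0
L=2*4+0=8  i=1*4+1*2+0=6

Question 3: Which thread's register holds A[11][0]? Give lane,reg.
12,2

r=11⇒gr=3,Rb=1  c=0⇒Cb=0,th=0,odd=0
L=3*4+0=12  i=0*4+1*2+0=2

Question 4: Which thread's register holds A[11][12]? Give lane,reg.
14,6

r=11→G=3,rhi=1  c=12→chi=1,T=2,p=0
L=3*4+2=14  i=1*4+1*2+0=6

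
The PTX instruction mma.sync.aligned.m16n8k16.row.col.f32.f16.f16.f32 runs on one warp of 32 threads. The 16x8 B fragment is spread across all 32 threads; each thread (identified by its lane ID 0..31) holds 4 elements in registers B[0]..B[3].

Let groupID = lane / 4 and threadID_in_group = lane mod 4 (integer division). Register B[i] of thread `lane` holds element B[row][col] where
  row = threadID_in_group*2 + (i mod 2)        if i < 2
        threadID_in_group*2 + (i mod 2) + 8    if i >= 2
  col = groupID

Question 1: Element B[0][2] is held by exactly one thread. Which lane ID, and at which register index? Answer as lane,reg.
8,0

c=2->g=2  r=0->rb=0,t=0,b0=0
L=2*4+0=8  i=0*2+0=0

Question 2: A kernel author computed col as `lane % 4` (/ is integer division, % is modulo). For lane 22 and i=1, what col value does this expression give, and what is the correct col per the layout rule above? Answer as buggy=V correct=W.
`lane % 4`[22,1]->2
lane 22: g=5 (22/4), t=2 (22%4)
i=1: r=2*2+1+0=5, c=g=5
col: 2 vs 5

buggy=2 correct=5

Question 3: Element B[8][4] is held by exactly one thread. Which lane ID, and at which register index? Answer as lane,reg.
c:4=>grp=4  r:8=>rB=1,tig=0,lo=0
L=4*4+0=16  i=1*2+0=2

16,2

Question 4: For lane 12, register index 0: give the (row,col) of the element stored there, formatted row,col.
0,3

lane 12=>12/4=3, 12 mod 4=0
i=0  r:2·0+0+0=>0  c:3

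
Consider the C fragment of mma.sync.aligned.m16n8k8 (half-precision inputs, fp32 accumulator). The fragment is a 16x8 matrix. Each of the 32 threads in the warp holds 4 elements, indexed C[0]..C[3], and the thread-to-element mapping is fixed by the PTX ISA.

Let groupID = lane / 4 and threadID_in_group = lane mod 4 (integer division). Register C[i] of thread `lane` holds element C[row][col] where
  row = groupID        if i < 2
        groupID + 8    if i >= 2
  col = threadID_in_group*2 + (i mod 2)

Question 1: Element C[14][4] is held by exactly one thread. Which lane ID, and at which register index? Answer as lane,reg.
26,2

r=14→G=6,rhi=1  c=4→T=2,p=0
L=6*4+2=26  i=1*2+0=2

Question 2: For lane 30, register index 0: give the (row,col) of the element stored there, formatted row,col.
7,4

lane 30→30/4=7, 30 mod 4=2
i=0  r:7+0→7  c:2·2+0→4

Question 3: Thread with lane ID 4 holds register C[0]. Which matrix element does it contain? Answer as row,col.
4: grp=1,tig=0
[0] (1+0,0*2+0) = (1,0)

1,0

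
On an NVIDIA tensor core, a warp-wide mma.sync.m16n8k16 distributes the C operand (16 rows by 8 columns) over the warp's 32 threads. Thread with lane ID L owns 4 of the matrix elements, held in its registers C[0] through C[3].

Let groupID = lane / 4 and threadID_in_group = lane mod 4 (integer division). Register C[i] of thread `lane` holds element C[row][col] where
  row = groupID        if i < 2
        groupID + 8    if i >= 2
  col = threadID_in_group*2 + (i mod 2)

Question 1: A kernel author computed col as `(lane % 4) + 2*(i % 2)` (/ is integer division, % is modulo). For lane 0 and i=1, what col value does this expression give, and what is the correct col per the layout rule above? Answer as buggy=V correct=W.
`(lane % 4) + 2*(i % 2)`[0,1]⇒2
lane 0: gr=0 (0/4), th=0 (0%4)
i=1: r=0+0=0, c=0*2+1=1
col: 2 vs 1

buggy=2 correct=1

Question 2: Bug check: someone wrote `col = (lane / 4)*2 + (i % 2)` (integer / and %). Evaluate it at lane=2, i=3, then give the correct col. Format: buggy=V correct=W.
buggy=1 correct=5

`(lane / 4)*2 + (i % 2)`[2,3]->1
lane 2->2/4=0, 2 mod 4=2
i=3  r:0+8->8  c:2·2+1->5
col: 1 vs 5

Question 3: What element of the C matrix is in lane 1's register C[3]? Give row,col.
lane 1->1/4=0, 1 mod 4=1
i=3  r:0+8->8  c:2·1+1->3

8,3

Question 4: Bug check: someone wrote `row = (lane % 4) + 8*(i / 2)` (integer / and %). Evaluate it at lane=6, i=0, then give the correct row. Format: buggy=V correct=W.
buggy=2 correct=1

`(lane % 4) + 8*(i / 2)`[6,0]→2
L=6→G=6>>2=1, T=6&3=2
[0]→row 1+0=1  col 2·2+0=4
row: 2 vs 1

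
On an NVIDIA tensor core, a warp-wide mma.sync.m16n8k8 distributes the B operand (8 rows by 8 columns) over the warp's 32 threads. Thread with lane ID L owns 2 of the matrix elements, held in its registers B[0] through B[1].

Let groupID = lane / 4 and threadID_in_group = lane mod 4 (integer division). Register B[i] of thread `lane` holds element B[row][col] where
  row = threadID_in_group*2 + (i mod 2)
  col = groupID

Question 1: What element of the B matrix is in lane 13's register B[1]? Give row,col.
L=13=>grp=13>>2=3, tig=13&3=1
[1]=>row 1·2+1=3  col grp=3

3,3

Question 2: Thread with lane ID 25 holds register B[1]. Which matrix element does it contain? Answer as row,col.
lane 25: gid=6 (25/4), tid=1 (25%4)
i=1: r=1*2+1=3, c=gid=6

3,6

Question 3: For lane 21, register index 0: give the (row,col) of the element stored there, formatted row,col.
2,5

lane 21->21/4=5, 21 mod 4=1
i=0  r:2·1+0->2  c:5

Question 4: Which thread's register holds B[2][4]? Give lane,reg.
17,0

c=4→G=4  r=2→T=1,p=0
L=4*4+1=17  i=0=0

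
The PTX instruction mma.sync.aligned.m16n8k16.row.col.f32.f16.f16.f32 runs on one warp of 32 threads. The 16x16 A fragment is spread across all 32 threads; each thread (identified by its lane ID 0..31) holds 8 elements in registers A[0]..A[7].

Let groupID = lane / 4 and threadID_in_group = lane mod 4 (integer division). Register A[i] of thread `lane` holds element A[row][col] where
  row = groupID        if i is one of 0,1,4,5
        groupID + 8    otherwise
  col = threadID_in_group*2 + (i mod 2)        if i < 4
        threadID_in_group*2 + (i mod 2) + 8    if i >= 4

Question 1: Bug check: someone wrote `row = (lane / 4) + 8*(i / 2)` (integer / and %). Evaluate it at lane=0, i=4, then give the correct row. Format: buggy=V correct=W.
`(lane / 4) + 8*(i / 2)`[0,4]->16
lane 0->0/4=0, 0 mod 4=0
i=4  r:0+0->0  c:2·0+0+8->8
row: 16 vs 0

buggy=16 correct=0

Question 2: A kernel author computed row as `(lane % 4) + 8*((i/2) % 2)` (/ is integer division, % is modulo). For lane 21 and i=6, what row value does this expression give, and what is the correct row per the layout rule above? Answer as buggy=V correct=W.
`(lane % 4) + 8*((i/2) % 2)`[21,6]->9
lane 21: g=5 (21/4), t=1 (21%4)
i=6: r=5+8=13, c=1*2+0+8=10
row: 9 vs 13

buggy=9 correct=13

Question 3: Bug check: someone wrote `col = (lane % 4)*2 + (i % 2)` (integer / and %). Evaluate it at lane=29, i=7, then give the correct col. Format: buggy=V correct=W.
buggy=3 correct=11

`(lane % 4)*2 + (i % 2)`[29,7]=>3
lane 29=>29/4=7, 29 mod 4=1
i=7  r:7+8=>15  c:2·1+1+8=>11
col: 3 vs 11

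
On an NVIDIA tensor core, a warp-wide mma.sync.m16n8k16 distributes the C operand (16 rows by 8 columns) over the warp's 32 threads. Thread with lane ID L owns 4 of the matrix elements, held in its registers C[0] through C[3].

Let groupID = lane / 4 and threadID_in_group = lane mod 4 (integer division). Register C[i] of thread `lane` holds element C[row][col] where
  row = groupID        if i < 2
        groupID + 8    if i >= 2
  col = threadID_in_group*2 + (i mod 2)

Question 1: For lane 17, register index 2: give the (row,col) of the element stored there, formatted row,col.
lane 17⇒17/4=4, 17 mod 4=1
i=2  r:4+8⇒12  c:2·1+0⇒2

12,2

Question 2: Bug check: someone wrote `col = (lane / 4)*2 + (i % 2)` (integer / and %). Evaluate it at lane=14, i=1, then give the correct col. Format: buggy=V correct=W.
`(lane / 4)*2 + (i % 2)`[14,1]->7
L=14->gid=14>>2=3, tid=14&3=2
[1]->row 3+0=3  col 2·2+1=5
col: 7 vs 5

buggy=7 correct=5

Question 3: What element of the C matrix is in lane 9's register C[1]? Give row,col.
L=9⇒gr=9>>2=2, th=9&3=1
[1]⇒row 2+0=2  col 1·2+1=3

2,3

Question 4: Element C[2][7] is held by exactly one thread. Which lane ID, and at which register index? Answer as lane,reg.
11,1

r=2->g=2,rb=0  c=7->t=3,b0=1
L=2*4+3=11  i=0*2+1=1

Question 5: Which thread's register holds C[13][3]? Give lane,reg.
21,3

r: 13->gid=5,r8=1  c: 3->tid=1,i&1=1
L=5*4+1=21  i=1*2+1=3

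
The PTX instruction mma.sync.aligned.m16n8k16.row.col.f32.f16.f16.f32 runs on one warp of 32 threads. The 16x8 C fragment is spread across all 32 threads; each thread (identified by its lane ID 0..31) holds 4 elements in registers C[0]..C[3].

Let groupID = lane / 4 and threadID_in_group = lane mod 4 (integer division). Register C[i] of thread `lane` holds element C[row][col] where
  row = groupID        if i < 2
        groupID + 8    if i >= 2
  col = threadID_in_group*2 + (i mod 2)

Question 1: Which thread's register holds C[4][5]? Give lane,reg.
r:4=>grp=4,rB=0  c:5=>tig=2,lo=1
L=4*4+2=18  i=0*2+1=1

18,1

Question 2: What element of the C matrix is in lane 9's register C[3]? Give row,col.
L=9⇒gr=9>>2=2, th=9&3=1
[3]⇒row 2+8=10  col 1·2+1=3

10,3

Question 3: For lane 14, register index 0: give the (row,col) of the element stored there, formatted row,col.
14: gid=3,tid=2
[0] (3+0,2*2+0) = (3,4)

3,4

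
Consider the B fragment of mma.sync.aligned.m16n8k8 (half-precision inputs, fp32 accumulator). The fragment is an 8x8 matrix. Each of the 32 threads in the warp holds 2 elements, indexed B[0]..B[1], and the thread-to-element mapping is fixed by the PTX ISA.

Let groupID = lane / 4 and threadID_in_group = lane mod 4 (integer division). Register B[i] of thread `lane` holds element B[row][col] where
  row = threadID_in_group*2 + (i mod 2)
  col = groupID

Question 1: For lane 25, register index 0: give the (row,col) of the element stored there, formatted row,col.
25: G=6,T=1
[0] (1*2+0,6) = (2,6)

2,6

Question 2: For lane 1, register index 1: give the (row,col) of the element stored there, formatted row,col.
3,0

lane 1->1/4=0, 1 mod 4=1
i=1  r:2·1+1->3  c:0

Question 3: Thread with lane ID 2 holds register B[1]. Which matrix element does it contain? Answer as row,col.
5,0

L=2⇒gr=2>>2=0, th=2&3=2
[1]⇒row 2·2+1=5  col gr=0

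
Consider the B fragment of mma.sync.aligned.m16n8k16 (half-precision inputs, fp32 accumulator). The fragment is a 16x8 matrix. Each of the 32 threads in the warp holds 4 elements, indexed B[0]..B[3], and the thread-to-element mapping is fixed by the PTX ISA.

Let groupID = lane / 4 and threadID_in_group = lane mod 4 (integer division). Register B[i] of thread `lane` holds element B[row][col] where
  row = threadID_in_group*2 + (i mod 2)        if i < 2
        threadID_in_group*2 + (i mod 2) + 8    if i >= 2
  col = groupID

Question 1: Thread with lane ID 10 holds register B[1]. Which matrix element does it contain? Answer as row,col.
10: G=2,T=2
[1] (2*2+1+0,2) = (5,2)

5,2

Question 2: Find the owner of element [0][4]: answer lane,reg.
c: 4->gid=4  r: 0->r8=0,tid=0,i&1=0
L=4*4+0=16  i=0*2+0=0

16,0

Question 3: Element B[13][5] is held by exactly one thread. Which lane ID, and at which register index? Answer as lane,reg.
c=5->g=5  r=13->rb=1,t=2,b0=1
L=5*4+2=22  i=1*2+1=3

22,3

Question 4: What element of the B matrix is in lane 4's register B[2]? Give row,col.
lane 4: grp=1 (4/4), tig=0 (4%4)
i=2: r=0*2+0+8=8, c=grp=1

8,1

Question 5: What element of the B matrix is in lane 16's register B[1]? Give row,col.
1,4

lane 16: grp=4 (16/4), tig=0 (16%4)
i=1: r=0*2+1+0=1, c=grp=4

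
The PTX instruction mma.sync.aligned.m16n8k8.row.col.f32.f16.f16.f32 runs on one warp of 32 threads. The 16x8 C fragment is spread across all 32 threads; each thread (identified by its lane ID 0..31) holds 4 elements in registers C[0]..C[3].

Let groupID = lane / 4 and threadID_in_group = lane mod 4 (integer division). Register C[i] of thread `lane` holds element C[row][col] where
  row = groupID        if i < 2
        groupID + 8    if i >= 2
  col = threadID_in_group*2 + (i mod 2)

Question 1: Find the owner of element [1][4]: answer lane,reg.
r=1->g=1,rb=0  c=4->t=2,b0=0
L=1*4+2=6  i=0*2+0=0

6,0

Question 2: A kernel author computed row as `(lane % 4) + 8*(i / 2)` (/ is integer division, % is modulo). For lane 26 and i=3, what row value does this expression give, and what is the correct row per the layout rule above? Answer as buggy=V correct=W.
`(lane % 4) + 8*(i / 2)`[26,3]=>10
L=26=>grp=26>>2=6, tig=26&3=2
[3]=>row 6+8=14  col 2·2+1=5
row: 10 vs 14

buggy=10 correct=14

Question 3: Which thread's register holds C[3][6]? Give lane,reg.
r=3→G=3,rhi=0  c=6→T=3,p=0
L=3*4+3=15  i=0*2+0=0

15,0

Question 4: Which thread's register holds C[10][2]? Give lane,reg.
r=10->g=2,rb=1  c=2->t=1,b0=0
L=2*4+1=9  i=1*2+0=2

9,2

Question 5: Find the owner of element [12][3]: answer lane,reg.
17,3

r=12→G=4,rhi=1  c=3→T=1,p=1
L=4*4+1=17  i=1*2+1=3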